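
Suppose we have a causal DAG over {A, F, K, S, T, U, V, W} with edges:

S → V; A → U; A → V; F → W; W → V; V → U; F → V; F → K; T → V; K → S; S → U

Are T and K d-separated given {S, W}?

Yes

We examine all 5 paths between T and K:
Path 1: T → V ← F → K
  V is a collider here and neither V nor any of its descendants is conditioned on, so the collider stays closed — the path is blocked at V.
Path 2: T → V ← A → U ← S ← K
  V is a collider here and neither V nor any of its descendants is conditioned on, so the collider stays closed — the path is blocked at V.
Path 3: T → V → U ← S ← K
  U is a collider here and neither U nor any of its descendants is conditioned on, so the collider stays closed — the path is blocked at U.
Path 4: T → V ← W ← F → K
  V is a collider here and neither V nor any of its descendants is conditioned on, so the collider stays closed — the path is blocked at V.
Path 5: T → V ← S ← K
  V is a collider here and neither V nor any of its descendants is conditioned on, so the collider stays closed — the path is blocked at V.
All paths are blocked; T ⊥ K | {S, W} holds.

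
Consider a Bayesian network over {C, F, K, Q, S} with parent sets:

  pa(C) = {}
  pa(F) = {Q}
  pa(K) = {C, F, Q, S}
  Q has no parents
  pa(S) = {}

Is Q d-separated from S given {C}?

Enumerating the 2 paths from Q to S and testing each for blocking by {C}:
Path 1: Q → K ← S
  K is a collider here and neither K nor any of its descendants is conditioned on, so the collider stays closed — the path is blocked at K.
Path 2: Q → F → K ← S
  K is a collider here and neither K nor any of its descendants is conditioned on, so the collider stays closed — the path is blocked at K.
All paths are blocked; Q ⊥ S | {C} holds.

Yes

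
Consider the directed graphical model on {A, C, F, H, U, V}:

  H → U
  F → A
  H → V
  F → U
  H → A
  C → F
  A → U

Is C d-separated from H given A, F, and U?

We examine all 4 paths between C and H:
Path 1: C → F → U ← A ← H
  F is a chain here and F is conditioned on, so the path is blocked at F.
Path 2: C → F → U ← H
  F is a chain here and F is conditioned on, so the path is blocked at F.
Path 3: C → F → A → U ← H
  F is a chain here and F is conditioned on, so the path is blocked at F.
Path 4: C → F → A ← H
  F is a chain here and F is conditioned on, so the path is blocked at F.
All paths are blocked; C ⊥ H | {A, F, U} holds.

Yes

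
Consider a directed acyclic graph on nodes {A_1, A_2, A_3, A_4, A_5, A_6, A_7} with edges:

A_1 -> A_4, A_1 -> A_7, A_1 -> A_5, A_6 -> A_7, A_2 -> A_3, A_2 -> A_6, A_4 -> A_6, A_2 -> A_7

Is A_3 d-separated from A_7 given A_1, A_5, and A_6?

No

There are 3 undirected paths between A_3 and A_7; checking each against the conditioning set {A_1, A_5, A_6}:
Path 1: A_3 ← A_2 → A_6 ← A_4 ← A_1 → A_7
  A_1 is a fork here and A_1 is conditioned on, so the path is blocked at A_1.
Path 2: A_3 ← A_2 → A_6 → A_7
  A_6 is a chain here and A_6 is conditioned on, so the path is blocked at A_6.
Path 3: A_3 ← A_2 → A_7
  A_2 is a fork and A_2 is not conditioned on — no node blocks this path, so it is active.
At least one path is unblocked, so d-separation fails.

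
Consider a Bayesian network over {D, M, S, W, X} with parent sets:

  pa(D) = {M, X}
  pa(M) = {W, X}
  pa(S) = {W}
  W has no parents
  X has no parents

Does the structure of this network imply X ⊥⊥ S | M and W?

Yes — X and S are d-separated given {M, W}.

2 paths connect X and S; each must be blocked for d-separation to hold:
Path 1: X → M ← W → S
  W is a fork here and W is conditioned on, so the path is blocked at W.
Path 2: X → D ← M ← W → S
  D is a collider here and neither D nor any of its descendants is conditioned on, so the collider stays closed — the path is blocked at D.
Since every path is blocked, d-separation holds.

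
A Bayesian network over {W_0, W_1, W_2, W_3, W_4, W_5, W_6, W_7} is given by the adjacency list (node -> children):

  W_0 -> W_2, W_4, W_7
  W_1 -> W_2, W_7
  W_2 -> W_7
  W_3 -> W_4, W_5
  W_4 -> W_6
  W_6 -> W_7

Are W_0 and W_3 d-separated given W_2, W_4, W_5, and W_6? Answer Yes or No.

No — W_0 and W_3 are not d-separated given {W_2, W_4, W_5, W_6}.

We examine all 4 paths between W_0 and W_3:
Path 1: W_0 → W_7 ← W_6 ← W_4 ← W_3
  W_7 is a collider here and neither W_7 nor any of its descendants is conditioned on, so the collider stays closed — the path is blocked at W_7.
Path 2: W_0 → W_4 ← W_3
  W_4 is a collider and W_4 is conditioned on, which opens it — no node blocks this path, so it is active.
Path 3: W_0 → W_2 → W_7 ← W_6 ← W_4 ← W_3
  W_2 is a chain here and W_2 is conditioned on, so the path is blocked at W_2.
Path 4: W_0 → W_2 ← W_1 → W_7 ← W_6 ← W_4 ← W_3
  W_7 is a collider here and neither W_7 nor any of its descendants is conditioned on, so the collider stays closed — the path is blocked at W_7.
Because an active path exists, W_0 and W_3 are not d-separated.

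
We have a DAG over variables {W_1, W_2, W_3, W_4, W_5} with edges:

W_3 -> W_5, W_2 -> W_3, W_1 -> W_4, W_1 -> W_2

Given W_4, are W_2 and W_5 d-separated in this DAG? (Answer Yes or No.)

No

The only undirected path from W_2 to W_5 is:
Path 1: W_2 → W_3 → W_5
  W_3 is a chain and W_3 is not conditioned on — no node blocks this path, so it is active.
Because an active path exists, W_2 and W_5 are not d-separated.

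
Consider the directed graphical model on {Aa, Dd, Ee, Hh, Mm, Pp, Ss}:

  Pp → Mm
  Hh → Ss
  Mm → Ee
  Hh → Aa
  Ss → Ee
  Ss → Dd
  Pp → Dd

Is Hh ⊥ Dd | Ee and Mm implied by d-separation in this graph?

No

There are 2 undirected paths between Hh and Dd; checking each against the conditioning set {Ee, Mm}:
Path 1: Hh → Ss → Ee ← Mm ← Pp → Dd
  Mm is a chain here and Mm is conditioned on, so the path is blocked at Mm.
Path 2: Hh → Ss → Dd
  Ss is a chain and Ss is not conditioned on — no node blocks this path, so it is active.
At least one path is unblocked, so d-separation fails.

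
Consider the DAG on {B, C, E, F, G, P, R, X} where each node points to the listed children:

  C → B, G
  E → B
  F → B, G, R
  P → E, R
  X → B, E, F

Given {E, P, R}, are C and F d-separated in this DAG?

6 paths connect C and F; each must be blocked for d-separation to hold:
Path 1: C → G ← F
  G is a collider here and neither G nor any of its descendants is conditioned on, so the collider stays closed — the path is blocked at G.
Path 2: C → B ← E ← P → R ← F
  B is a collider here and neither B nor any of its descendants is conditioned on, so the collider stays closed — the path is blocked at B.
Path 3: C → B ← E ← X → F
  B is a collider here and neither B nor any of its descendants is conditioned on, so the collider stays closed — the path is blocked at B.
Path 4: C → B ← F
  B is a collider here and neither B nor any of its descendants is conditioned on, so the collider stays closed — the path is blocked at B.
Path 5: C → B ← X → E ← P → R ← F
  B is a collider here and neither B nor any of its descendants is conditioned on, so the collider stays closed — the path is blocked at B.
Path 6: C → B ← X → F
  B is a collider here and neither B nor any of its descendants is conditioned on, so the collider stays closed — the path is blocked at B.
Every path is blocked, so C and F are d-separated given {E, P, R}.

Yes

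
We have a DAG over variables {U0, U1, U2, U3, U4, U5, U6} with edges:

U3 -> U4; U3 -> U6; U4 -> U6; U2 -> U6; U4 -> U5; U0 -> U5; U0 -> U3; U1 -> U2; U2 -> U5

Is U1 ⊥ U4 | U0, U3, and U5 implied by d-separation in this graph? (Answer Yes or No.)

No

6 paths connect U1 and U4; each must be blocked for d-separation to hold:
  1. U1 → U2 → U5 ← U4 — U2:chain[open]; U5:collider[open] ⇒ active
  2. U1 → U2 → U5 ← U0 → U3 → U4 — U2:chain[open]; U5:collider[open]; U0:fork[blocks]; U3:chain[blocks] ⇒ blocked
  3. U1 → U2 → U5 ← U0 → U3 → U6 ← U4 — U2:chain[open]; U5:collider[open]; U0:fork[blocks]; U3:chain[blocks]; U6:collider[blocks] ⇒ blocked
  4. U1 → U2 → U6 ← U4 — U2:chain[open]; U6:collider[blocks] ⇒ blocked
  5. U1 → U2 → U6 ← U3 → U4 — U2:chain[open]; U6:collider[blocks]; U3:fork[blocks] ⇒ blocked
  6. U1 → U2 → U6 ← U3 ← U0 → U5 ← U4 — U2:chain[open]; U6:collider[blocks]; U3:chain[blocks]; U0:fork[blocks]; U5:collider[open] ⇒ blocked
At least one path is unblocked, so d-separation fails.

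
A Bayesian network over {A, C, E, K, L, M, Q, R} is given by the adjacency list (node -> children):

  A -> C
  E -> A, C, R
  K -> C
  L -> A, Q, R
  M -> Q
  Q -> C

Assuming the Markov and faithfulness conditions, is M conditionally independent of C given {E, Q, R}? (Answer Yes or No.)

5 paths connect M and C; each must be blocked for d-separation to hold:
Path 1: M → Q ← L → A ← E → C
  A is a collider here and neither A nor any of its descendants is conditioned on, so the collider stays closed — the path is blocked at A.
Path 2: M → Q ← L → A → C
  Q is a collider and Q is conditioned on, which opens it; L is a fork and L is not conditioned on; A is a chain and A is not conditioned on — no node blocks this path, so it is active.
Path 3: M → Q ← L → R ← E → A → C
  E is a fork here and E is conditioned on, so the path is blocked at E.
Path 4: M → Q ← L → R ← E → C
  E is a fork here and E is conditioned on, so the path is blocked at E.
Path 5: M → Q → C
  Q is a chain here and Q is conditioned on, so the path is blocked at Q.
Because an active path exists, M and C are not d-separated.

No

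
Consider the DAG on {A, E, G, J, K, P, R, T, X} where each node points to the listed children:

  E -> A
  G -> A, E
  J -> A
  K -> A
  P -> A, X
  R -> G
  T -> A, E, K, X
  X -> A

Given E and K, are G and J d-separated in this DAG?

There are 6 undirected paths between G and J; checking each against the conditioning set {E, K}:
  1. G → E ← T → X → A ← J — E:collider[open]; T:fork[open]; X:chain[open]; A:collider[blocks] ⇒ blocked
  2. G → E ← T → X ← P → A ← J — E:collider[open]; T:fork[open]; X:collider[blocks]; P:fork[open]; A:collider[blocks] ⇒ blocked
  3. G → E ← T → K → A ← J — E:collider[open]; T:fork[open]; K:chain[blocks]; A:collider[blocks] ⇒ blocked
  4. G → E ← T → A ← J — E:collider[open]; T:fork[open]; A:collider[blocks] ⇒ blocked
  5. G → E → A ← J — E:chain[blocks]; A:collider[blocks] ⇒ blocked
  6. G → A ← J — A:collider[blocks] ⇒ blocked
Every path is blocked, so G and J are d-separated given {E, K}.

Yes — G and J are d-separated given {E, K}.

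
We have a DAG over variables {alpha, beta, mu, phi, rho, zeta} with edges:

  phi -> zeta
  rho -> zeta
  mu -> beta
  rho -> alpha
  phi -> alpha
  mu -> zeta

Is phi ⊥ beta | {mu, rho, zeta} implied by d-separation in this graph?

We examine all 2 paths between phi and beta:
Path 1: phi → alpha ← rho → zeta ← mu → beta
  alpha is a collider here and neither alpha nor any of its descendants is conditioned on, so the collider stays closed — the path is blocked at alpha.
Path 2: phi → zeta ← mu → beta
  mu is a fork here and mu is conditioned on, so the path is blocked at mu.
Since every path is blocked, d-separation holds.

Yes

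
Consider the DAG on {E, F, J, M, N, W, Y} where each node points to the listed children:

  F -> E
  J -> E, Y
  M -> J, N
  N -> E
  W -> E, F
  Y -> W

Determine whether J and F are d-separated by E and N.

No

There are 6 undirected paths between J and F; checking each against the conditioning set {E, N}:
  1. J → Y → W → F — Y:chain[open]; W:chain[open] ⇒ active
  2. J → Y → W → E ← F — Y:chain[open]; W:chain[open]; E:collider[open] ⇒ active
  3. J ← M → N → E ← W → F — M:fork[open]; N:chain[blocks]; E:collider[open]; W:fork[open] ⇒ blocked
  4. J ← M → N → E ← F — M:fork[open]; N:chain[blocks]; E:collider[open] ⇒ blocked
  5. J → E ← W → F — E:collider[open]; W:fork[open] ⇒ active
  6. J → E ← F — E:collider[open] ⇒ active
Since the path J → Y → W → F is active, J and F are not d-separated given {E, N}.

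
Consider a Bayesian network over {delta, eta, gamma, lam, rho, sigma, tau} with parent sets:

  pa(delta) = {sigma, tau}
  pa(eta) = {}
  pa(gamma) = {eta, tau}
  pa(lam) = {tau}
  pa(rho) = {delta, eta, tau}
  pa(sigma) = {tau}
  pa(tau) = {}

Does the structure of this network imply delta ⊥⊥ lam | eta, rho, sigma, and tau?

Yes

We examine all 4 paths between delta and lam:
  1. delta ← tau → lam — tau:fork[blocks] ⇒ blocked
  2. delta ← sigma ← tau → lam — sigma:chain[blocks]; tau:fork[blocks] ⇒ blocked
  3. delta → rho ← eta → gamma ← tau → lam — rho:collider[open]; eta:fork[blocks]; gamma:collider[blocks]; tau:fork[blocks] ⇒ blocked
  4. delta → rho ← tau → lam — rho:collider[open]; tau:fork[blocks] ⇒ blocked
Every path is blocked, so delta and lam are d-separated given {eta, rho, sigma, tau}.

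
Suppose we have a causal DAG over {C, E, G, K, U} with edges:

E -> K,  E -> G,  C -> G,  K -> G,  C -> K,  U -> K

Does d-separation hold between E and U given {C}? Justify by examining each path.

Enumerating the 3 paths from E to U and testing each for blocking by {C}:
  1. E → G ← K ← U — G:collider[blocks]; K:chain[open] ⇒ blocked
  2. E → G ← C → K ← U — G:collider[blocks]; C:fork[blocks]; K:collider[blocks] ⇒ blocked
  3. E → K ← U — K:collider[blocks] ⇒ blocked
Since every path is blocked, d-separation holds.

Yes — E and U are d-separated given {C}.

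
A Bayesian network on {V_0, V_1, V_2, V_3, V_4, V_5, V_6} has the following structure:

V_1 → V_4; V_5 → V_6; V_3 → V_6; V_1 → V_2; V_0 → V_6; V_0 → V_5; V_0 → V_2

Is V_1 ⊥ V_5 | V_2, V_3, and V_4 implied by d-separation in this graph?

We examine all 2 paths between V_1 and V_5:
Path 1: V_1 → V_2 ← V_0 → V_5
  V_2 is a collider and V_2 is conditioned on, which opens it; V_0 is a fork and V_0 is not conditioned on — no node blocks this path, so it is active.
Path 2: V_1 → V_2 ← V_0 → V_6 ← V_5
  V_6 is a collider here and neither V_6 nor any of its descendants is conditioned on, so the collider stays closed — the path is blocked at V_6.
At least one path is unblocked, so d-separation fails.

No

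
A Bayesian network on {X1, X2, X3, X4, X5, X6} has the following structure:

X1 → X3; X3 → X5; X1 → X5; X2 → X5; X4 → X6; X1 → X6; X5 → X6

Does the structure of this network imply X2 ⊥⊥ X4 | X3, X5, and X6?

We examine all 3 paths between X2 and X4:
Path 1: X2 → X5 → X6 ← X4
  X5 is a chain here and X5 is conditioned on, so the path is blocked at X5.
Path 2: X2 → X5 ← X3 ← X1 → X6 ← X4
  X3 is a chain here and X3 is conditioned on, so the path is blocked at X3.
Path 3: X2 → X5 ← X1 → X6 ← X4
  X5 is a collider and X5 is conditioned on, which opens it; X1 is a fork and X1 is not conditioned on; X6 is a collider and X6 is conditioned on, which opens it — no node blocks this path, so it is active.
Because an active path exists, X2 and X4 are not d-separated.

No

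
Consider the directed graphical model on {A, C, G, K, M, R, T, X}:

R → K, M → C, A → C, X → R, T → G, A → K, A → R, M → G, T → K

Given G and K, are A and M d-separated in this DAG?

Enumerating the 3 paths from A to M and testing each for blocking by {G, K}:
Path 1: A → C ← M
  C is a collider here and neither C nor any of its descendants is conditioned on, so the collider stays closed — the path is blocked at C.
Path 2: A → K ← T → G ← M
  K is a collider and K is conditioned on, which opens it; T is a fork and T is not conditioned on; G is a collider and G is conditioned on, which opens it — no node blocks this path, so it is active.
Path 3: A → R → K ← T → G ← M
  R is a chain and R is not conditioned on; K is a collider and K is conditioned on, which opens it; T is a fork and T is not conditioned on; G is a collider and G is conditioned on, which opens it — no node blocks this path, so it is active.
At least one path is unblocked, so d-separation fails.

No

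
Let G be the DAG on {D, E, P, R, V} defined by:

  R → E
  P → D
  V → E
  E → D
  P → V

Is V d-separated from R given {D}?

No — V and R are not d-separated given {D}.

There are 2 undirected paths between V and R; checking each against the conditioning set {D}:
  1. V ← P → D ← E ← R — P:fork[open]; D:collider[open]; E:chain[open] ⇒ active
  2. V → E ← R — E:collider[open] ⇒ active
Because an active path exists, V and R are not d-separated.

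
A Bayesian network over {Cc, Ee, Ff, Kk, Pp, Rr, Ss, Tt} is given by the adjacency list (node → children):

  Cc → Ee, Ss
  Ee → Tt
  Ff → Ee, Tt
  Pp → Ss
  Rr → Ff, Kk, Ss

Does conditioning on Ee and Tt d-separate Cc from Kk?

No

3 paths connect Cc and Kk; each must be blocked for d-separation to hold:
Path 1: Cc → Ss ← Rr → Kk
  Ss is a collider here and neither Ss nor any of its descendants is conditioned on, so the collider stays closed — the path is blocked at Ss.
Path 2: Cc → Ee → Tt ← Ff ← Rr → Kk
  Ee is a chain here and Ee is conditioned on, so the path is blocked at Ee.
Path 3: Cc → Ee ← Ff ← Rr → Kk
  Ee is a collider and Ee is conditioned on, which opens it; Ff is a chain and Ff is not conditioned on; Rr is a fork and Rr is not conditioned on — no node blocks this path, so it is active.
Since the path Cc → Ee ← Ff ← Rr → Kk is active, Cc and Kk are not d-separated given {Ee, Tt}.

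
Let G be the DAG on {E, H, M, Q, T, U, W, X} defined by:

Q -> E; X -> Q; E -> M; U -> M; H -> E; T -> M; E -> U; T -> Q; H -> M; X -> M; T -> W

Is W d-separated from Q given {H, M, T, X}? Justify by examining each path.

Yes — W and Q are d-separated given {H, M, T, X}.

We examine all 5 paths between W and Q:
  1. W ← T → M ← H → E ← Q — T:fork[blocks]; M:collider[open]; H:fork[blocks]; E:collider[open] ⇒ blocked
  2. W ← T → M ← X → Q — T:fork[blocks]; M:collider[open]; X:fork[blocks] ⇒ blocked
  3. W ← T → M ← U ← E ← Q — T:fork[blocks]; M:collider[open]; U:chain[open]; E:chain[open] ⇒ blocked
  4. W ← T → M ← E ← Q — T:fork[blocks]; M:collider[open]; E:chain[open] ⇒ blocked
  5. W ← T → Q — T:fork[blocks] ⇒ blocked
All paths are blocked; W ⊥ Q | {H, M, T, X} holds.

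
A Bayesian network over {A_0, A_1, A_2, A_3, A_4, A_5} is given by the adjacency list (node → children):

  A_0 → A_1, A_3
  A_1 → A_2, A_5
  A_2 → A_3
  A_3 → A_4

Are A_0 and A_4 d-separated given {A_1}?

2 paths connect A_0 and A_4; each must be blocked for d-separation to hold:
Path 1: A_0 → A_3 → A_4
  A_3 is a chain and A_3 is not conditioned on — no node blocks this path, so it is active.
Path 2: A_0 → A_1 → A_2 → A_3 → A_4
  A_1 is a chain here and A_1 is conditioned on, so the path is blocked at A_1.
Because an active path exists, A_0 and A_4 are not d-separated.

No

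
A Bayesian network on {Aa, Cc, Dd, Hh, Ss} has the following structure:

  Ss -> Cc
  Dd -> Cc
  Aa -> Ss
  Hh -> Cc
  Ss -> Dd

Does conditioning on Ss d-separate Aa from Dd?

Yes

Enumerating the 2 paths from Aa to Dd and testing each for blocking by {Ss}:
  1. Aa → Ss → Cc ← Dd — Ss:chain[blocks]; Cc:collider[blocks] ⇒ blocked
  2. Aa → Ss → Dd — Ss:chain[blocks] ⇒ blocked
Since every path is blocked, d-separation holds.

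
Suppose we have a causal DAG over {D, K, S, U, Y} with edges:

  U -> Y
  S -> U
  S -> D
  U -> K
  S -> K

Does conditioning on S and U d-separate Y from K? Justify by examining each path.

Yes

There are 2 undirected paths between Y and K; checking each against the conditioning set {S, U}:
  1. Y ← U → K — U:fork[blocks] ⇒ blocked
  2. Y ← U ← S → K — U:chain[blocks]; S:fork[blocks] ⇒ blocked
Every path is blocked, so Y and K are d-separated given {S, U}.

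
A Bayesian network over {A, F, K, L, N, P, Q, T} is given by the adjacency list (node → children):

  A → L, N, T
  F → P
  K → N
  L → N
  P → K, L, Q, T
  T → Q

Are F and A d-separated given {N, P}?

There are 6 undirected paths between F and A; checking each against the conditioning set {N, P}:
Path 1: F → P → K → N ← A
  P is a chain here and P is conditioned on, so the path is blocked at P.
Path 2: F → P → K → N ← L ← A
  P is a chain here and P is conditioned on, so the path is blocked at P.
Path 3: F → P → T ← A
  P is a chain here and P is conditioned on, so the path is blocked at P.
Path 4: F → P → Q ← T ← A
  P is a chain here and P is conditioned on, so the path is blocked at P.
Path 5: F → P → L → N ← A
  P is a chain here and P is conditioned on, so the path is blocked at P.
Path 6: F → P → L ← A
  P is a chain here and P is conditioned on, so the path is blocked at P.
Every path is blocked, so F and A are d-separated given {N, P}.

Yes — F and A are d-separated given {N, P}.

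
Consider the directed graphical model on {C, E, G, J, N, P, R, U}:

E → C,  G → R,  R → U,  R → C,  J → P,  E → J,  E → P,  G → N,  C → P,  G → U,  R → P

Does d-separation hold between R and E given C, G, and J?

Enumerating the 6 paths from R to E and testing each for blocking by {C, G, J}:
  1. R → C ← E — C:collider[open] ⇒ active
  2. R → C → P ← E — C:chain[blocks]; P:collider[blocks] ⇒ blocked
  3. R → C → P ← J ← E — C:chain[blocks]; P:collider[blocks]; J:chain[blocks] ⇒ blocked
  4. R → P ← C ← E — P:collider[blocks]; C:chain[blocks] ⇒ blocked
  5. R → P ← E — P:collider[blocks] ⇒ blocked
  6. R → P ← J ← E — P:collider[blocks]; J:chain[blocks] ⇒ blocked
Because an active path exists, R and E are not d-separated.

No — R and E are not d-separated given {C, G, J}.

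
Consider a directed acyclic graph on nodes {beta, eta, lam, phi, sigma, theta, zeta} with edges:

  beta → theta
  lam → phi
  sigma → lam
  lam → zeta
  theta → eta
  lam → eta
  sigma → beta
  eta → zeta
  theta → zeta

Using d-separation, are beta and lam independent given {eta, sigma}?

No

5 paths connect beta and lam; each must be blocked for d-separation to hold:
Path 1: beta → theta → zeta ← eta ← lam
  zeta is a collider here and neither zeta nor any of its descendants is conditioned on, so the collider stays closed — the path is blocked at zeta.
Path 2: beta → theta → zeta ← lam
  zeta is a collider here and neither zeta nor any of its descendants is conditioned on, so the collider stays closed — the path is blocked at zeta.
Path 3: beta → theta → eta → zeta ← lam
  eta is a chain here and eta is conditioned on, so the path is blocked at eta.
Path 4: beta → theta → eta ← lam
  theta is a chain and theta is not conditioned on; eta is a collider and eta is conditioned on, which opens it — no node blocks this path, so it is active.
Path 5: beta ← sigma → lam
  sigma is a fork here and sigma is conditioned on, so the path is blocked at sigma.
Since the path beta → theta → eta ← lam is active, beta and lam are not d-separated given {eta, sigma}.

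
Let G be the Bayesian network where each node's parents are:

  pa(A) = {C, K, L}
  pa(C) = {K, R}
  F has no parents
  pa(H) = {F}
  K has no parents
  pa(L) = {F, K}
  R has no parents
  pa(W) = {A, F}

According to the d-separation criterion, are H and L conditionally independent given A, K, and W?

No

We examine all 4 paths between H and L:
Path 1: H ← F → W ← A ← C ← K → L
  A is a chain here and A is conditioned on, so the path is blocked at A.
Path 2: H ← F → W ← A ← L
  A is a chain here and A is conditioned on, so the path is blocked at A.
Path 3: H ← F → W ← A ← K → L
  A is a chain here and A is conditioned on, so the path is blocked at A.
Path 4: H ← F → L
  F is a fork and F is not conditioned on — no node blocks this path, so it is active.
At least one path is unblocked, so d-separation fails.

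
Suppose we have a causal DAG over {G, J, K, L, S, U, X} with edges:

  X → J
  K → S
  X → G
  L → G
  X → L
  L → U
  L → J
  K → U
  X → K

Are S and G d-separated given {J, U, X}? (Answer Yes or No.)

There are 6 undirected paths between S and G; checking each against the conditioning set {J, U, X}:
  1. S ← K → U ← L → J ← X → G — K:fork[open]; U:collider[open]; L:fork[open]; J:collider[open]; X:fork[blocks] ⇒ blocked
  2. S ← K → U ← L → G — K:fork[open]; U:collider[open]; L:fork[open] ⇒ active
  3. S ← K → U ← L ← X → G — K:fork[open]; U:collider[open]; L:chain[open]; X:fork[blocks] ⇒ blocked
  4. S ← K ← X → J ← L → G — K:chain[open]; X:fork[blocks]; J:collider[open]; L:fork[open] ⇒ blocked
  5. S ← K ← X → L → G — K:chain[open]; X:fork[blocks]; L:chain[open] ⇒ blocked
  6. S ← K ← X → G — K:chain[open]; X:fork[blocks] ⇒ blocked
At least one path is unblocked, so d-separation fails.

No — S and G are not d-separated given {J, U, X}.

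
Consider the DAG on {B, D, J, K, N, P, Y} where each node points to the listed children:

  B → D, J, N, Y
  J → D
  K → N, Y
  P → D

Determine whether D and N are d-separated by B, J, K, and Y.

There are 4 undirected paths between D and N; checking each against the conditioning set {B, J, K, Y}:
Path 1: D ← B → N
  B is a fork here and B is conditioned on, so the path is blocked at B.
Path 2: D ← B → Y ← K → N
  B is a fork here and B is conditioned on, so the path is blocked at B.
Path 3: D ← J ← B → N
  J is a chain here and J is conditioned on, so the path is blocked at J.
Path 4: D ← J ← B → Y ← K → N
  J is a chain here and J is conditioned on, so the path is blocked at J.
Every path is blocked, so D and N are d-separated given {B, J, K, Y}.

Yes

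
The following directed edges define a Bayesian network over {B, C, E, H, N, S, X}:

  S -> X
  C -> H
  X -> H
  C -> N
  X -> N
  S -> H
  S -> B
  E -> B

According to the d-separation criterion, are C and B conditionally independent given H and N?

No

4 paths connect C and B; each must be blocked for d-separation to hold:
Path 1: C → N ← X ← S → B
  N is a collider and N is conditioned on, which opens it; X is a chain and X is not conditioned on; S is a fork and S is not conditioned on — no node blocks this path, so it is active.
Path 2: C → N ← X → H ← S → B
  N is a collider and N is conditioned on, which opens it; X is a fork and X is not conditioned on; H is a collider and H is conditioned on, which opens it; S is a fork and S is not conditioned on — no node blocks this path, so it is active.
Path 3: C → H ← S → B
  H is a collider and H is conditioned on, which opens it; S is a fork and S is not conditioned on — no node blocks this path, so it is active.
Path 4: C → H ← X ← S → B
  H is a collider and H is conditioned on, which opens it; X is a chain and X is not conditioned on; S is a fork and S is not conditioned on — no node blocks this path, so it is active.
Because an active path exists, C and B are not d-separated.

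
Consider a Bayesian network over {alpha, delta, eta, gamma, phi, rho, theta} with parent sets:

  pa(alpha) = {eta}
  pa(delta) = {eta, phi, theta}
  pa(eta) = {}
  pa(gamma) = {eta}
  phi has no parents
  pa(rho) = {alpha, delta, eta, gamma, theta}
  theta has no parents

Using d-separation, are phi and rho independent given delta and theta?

Enumerating the 5 paths from phi to rho and testing each for blocking by {delta, theta}:
Path 1: phi → delta → rho
  delta is a chain here and delta is conditioned on, so the path is blocked at delta.
Path 2: phi → delta ← theta → rho
  theta is a fork here and theta is conditioned on, so the path is blocked at theta.
Path 3: phi → delta ← eta → rho
  delta is a collider and delta is conditioned on, which opens it; eta is a fork and eta is not conditioned on — no node blocks this path, so it is active.
Path 4: phi → delta ← eta → alpha → rho
  delta is a collider and delta is conditioned on, which opens it; eta is a fork and eta is not conditioned on; alpha is a chain and alpha is not conditioned on — no node blocks this path, so it is active.
Path 5: phi → delta ← eta → gamma → rho
  delta is a collider and delta is conditioned on, which opens it; eta is a fork and eta is not conditioned on; gamma is a chain and gamma is not conditioned on — no node blocks this path, so it is active.
Because an active path exists, phi and rho are not d-separated.

No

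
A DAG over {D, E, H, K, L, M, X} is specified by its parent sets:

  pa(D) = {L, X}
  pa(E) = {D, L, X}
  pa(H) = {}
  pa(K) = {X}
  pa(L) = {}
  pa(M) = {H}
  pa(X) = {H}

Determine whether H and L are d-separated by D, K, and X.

Yes

Enumerating the 4 paths from H to L and testing each for blocking by {D, K, X}:
Path 1: H → X → E ← L
  X is a chain here and X is conditioned on, so the path is blocked at X.
Path 2: H → X → E ← D ← L
  X is a chain here and X is conditioned on, so the path is blocked at X.
Path 3: H → X → D → E ← L
  X is a chain here and X is conditioned on, so the path is blocked at X.
Path 4: H → X → D ← L
  X is a chain here and X is conditioned on, so the path is blocked at X.
Since every path is blocked, d-separation holds.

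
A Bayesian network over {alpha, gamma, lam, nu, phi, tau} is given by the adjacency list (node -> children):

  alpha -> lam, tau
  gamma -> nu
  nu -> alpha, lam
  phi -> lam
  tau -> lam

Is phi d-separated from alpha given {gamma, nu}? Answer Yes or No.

Enumerating the 3 paths from phi to alpha and testing each for blocking by {gamma, nu}:
Path 1: phi → lam ← tau ← alpha
  lam is a collider here and neither lam nor any of its descendants is conditioned on, so the collider stays closed — the path is blocked at lam.
Path 2: phi → lam ← nu → alpha
  lam is a collider here and neither lam nor any of its descendants is conditioned on, so the collider stays closed — the path is blocked at lam.
Path 3: phi → lam ← alpha
  lam is a collider here and neither lam nor any of its descendants is conditioned on, so the collider stays closed — the path is blocked at lam.
Every path is blocked, so phi and alpha are d-separated given {gamma, nu}.

Yes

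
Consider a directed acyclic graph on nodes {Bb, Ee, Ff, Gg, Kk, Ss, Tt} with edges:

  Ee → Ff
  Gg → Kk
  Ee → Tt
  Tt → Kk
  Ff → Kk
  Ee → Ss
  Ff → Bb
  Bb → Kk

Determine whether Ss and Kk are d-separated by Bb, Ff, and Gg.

No

We examine all 3 paths between Ss and Kk:
  1. Ss ← Ee → Tt → Kk — Ee:fork[open]; Tt:chain[open] ⇒ active
  2. Ss ← Ee → Ff → Kk — Ee:fork[open]; Ff:chain[blocks] ⇒ blocked
  3. Ss ← Ee → Ff → Bb → Kk — Ee:fork[open]; Ff:chain[blocks]; Bb:chain[blocks] ⇒ blocked
Because an active path exists, Ss and Kk are not d-separated.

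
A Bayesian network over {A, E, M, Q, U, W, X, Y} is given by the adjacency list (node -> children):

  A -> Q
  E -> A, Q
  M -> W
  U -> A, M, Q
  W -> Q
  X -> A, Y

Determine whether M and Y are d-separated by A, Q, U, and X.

There are 6 undirected paths between M and Y; checking each against the conditioning set {A, Q, U, X}:
  1. M ← U → Q ← A ← X → Y — U:fork[blocks]; Q:collider[open]; A:chain[blocks]; X:fork[blocks] ⇒ blocked
  2. M ← U → Q ← E → A ← X → Y — U:fork[blocks]; Q:collider[open]; E:fork[open]; A:collider[open]; X:fork[blocks] ⇒ blocked
  3. M ← U → A ← X → Y — U:fork[blocks]; A:collider[open]; X:fork[blocks] ⇒ blocked
  4. M → W → Q ← U → A ← X → Y — W:chain[open]; Q:collider[open]; U:fork[blocks]; A:collider[open]; X:fork[blocks] ⇒ blocked
  5. M → W → Q ← A ← X → Y — W:chain[open]; Q:collider[open]; A:chain[blocks]; X:fork[blocks] ⇒ blocked
  6. M → W → Q ← E → A ← X → Y — W:chain[open]; Q:collider[open]; E:fork[open]; A:collider[open]; X:fork[blocks] ⇒ blocked
All paths are blocked; M ⊥ Y | {A, Q, U, X} holds.

Yes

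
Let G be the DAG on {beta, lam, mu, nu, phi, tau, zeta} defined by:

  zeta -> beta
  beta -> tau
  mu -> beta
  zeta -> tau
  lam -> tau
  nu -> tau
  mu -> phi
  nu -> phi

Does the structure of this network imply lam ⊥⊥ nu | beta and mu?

Enumerating the 3 paths from lam to nu and testing each for blocking by {beta, mu}:
  1. lam → tau ← nu — tau:collider[blocks] ⇒ blocked
  2. lam → tau ← beta ← mu → phi ← nu — tau:collider[blocks]; beta:chain[blocks]; mu:fork[blocks]; phi:collider[blocks] ⇒ blocked
  3. lam → tau ← zeta → beta ← mu → phi ← nu — tau:collider[blocks]; zeta:fork[open]; beta:collider[open]; mu:fork[blocks]; phi:collider[blocks] ⇒ blocked
All paths are blocked; lam ⊥ nu | {beta, mu} holds.

Yes — lam and nu are d-separated given {beta, mu}.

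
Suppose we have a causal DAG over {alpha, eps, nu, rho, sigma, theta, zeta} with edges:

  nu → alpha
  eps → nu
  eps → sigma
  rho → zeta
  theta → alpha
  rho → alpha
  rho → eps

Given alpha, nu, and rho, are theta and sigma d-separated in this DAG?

We examine all 2 paths between theta and sigma:
Path 1: theta → alpha ← rho → eps → sigma
  rho is a fork here and rho is conditioned on, so the path is blocked at rho.
Path 2: theta → alpha ← nu ← eps → sigma
  nu is a chain here and nu is conditioned on, so the path is blocked at nu.
Every path is blocked, so theta and sigma are d-separated given {alpha, nu, rho}.

Yes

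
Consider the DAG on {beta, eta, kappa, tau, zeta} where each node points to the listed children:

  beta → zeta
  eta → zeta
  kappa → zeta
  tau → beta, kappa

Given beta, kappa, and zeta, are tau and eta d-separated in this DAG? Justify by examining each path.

2 paths connect tau and eta; each must be blocked for d-separation to hold:
Path 1: tau → beta → zeta ← eta
  beta is a chain here and beta is conditioned on, so the path is blocked at beta.
Path 2: tau → kappa → zeta ← eta
  kappa is a chain here and kappa is conditioned on, so the path is blocked at kappa.
Since every path is blocked, d-separation holds.

Yes — tau and eta are d-separated given {beta, kappa, zeta}.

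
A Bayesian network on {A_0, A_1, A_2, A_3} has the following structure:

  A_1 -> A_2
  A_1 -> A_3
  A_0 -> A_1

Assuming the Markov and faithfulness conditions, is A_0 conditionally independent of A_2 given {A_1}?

Yes — A_0 and A_2 are d-separated given {A_1}.

There is one path between A_0 and A_2:
  1. A_0 → A_1 → A_2 — A_1:chain[blocks] ⇒ blocked
Since every path is blocked, d-separation holds.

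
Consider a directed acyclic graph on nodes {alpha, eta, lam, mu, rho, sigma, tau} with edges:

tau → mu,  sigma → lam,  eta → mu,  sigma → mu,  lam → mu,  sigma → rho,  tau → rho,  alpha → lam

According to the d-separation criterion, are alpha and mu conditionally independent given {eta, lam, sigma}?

3 paths connect alpha and mu; each must be blocked for d-separation to hold:
Path 1: alpha → lam → mu
  lam is a chain here and lam is conditioned on, so the path is blocked at lam.
Path 2: alpha → lam ← sigma → mu
  sigma is a fork here and sigma is conditioned on, so the path is blocked at sigma.
Path 3: alpha → lam ← sigma → rho ← tau → mu
  sigma is a fork here and sigma is conditioned on, so the path is blocked at sigma.
Since every path is blocked, d-separation holds.

Yes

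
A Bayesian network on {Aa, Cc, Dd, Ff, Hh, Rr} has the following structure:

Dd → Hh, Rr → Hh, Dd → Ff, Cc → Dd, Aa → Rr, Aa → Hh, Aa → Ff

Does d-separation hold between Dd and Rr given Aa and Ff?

Enumerating the 4 paths from Dd to Rr and testing each for blocking by {Aa, Ff}:
  1. Dd → Ff ← Aa → Hh ← Rr — Ff:collider[open]; Aa:fork[blocks]; Hh:collider[blocks] ⇒ blocked
  2. Dd → Ff ← Aa → Rr — Ff:collider[open]; Aa:fork[blocks] ⇒ blocked
  3. Dd → Hh ← Aa → Rr — Hh:collider[blocks]; Aa:fork[blocks] ⇒ blocked
  4. Dd → Hh ← Rr — Hh:collider[blocks] ⇒ blocked
Every path is blocked, so Dd and Rr are d-separated given {Aa, Ff}.

Yes — Dd and Rr are d-separated given {Aa, Ff}.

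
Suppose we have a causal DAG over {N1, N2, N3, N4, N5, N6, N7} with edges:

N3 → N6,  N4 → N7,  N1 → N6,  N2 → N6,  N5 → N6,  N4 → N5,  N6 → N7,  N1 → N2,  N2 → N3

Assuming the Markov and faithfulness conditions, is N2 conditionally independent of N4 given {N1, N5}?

Yes

There are 6 undirected paths between N2 and N4; checking each against the conditioning set {N1, N5}:
Path 1: N2 ← N1 → N6 → N7 ← N4
  N1 is a fork here and N1 is conditioned on, so the path is blocked at N1.
Path 2: N2 ← N1 → N6 ← N5 ← N4
  N1 is a fork here and N1 is conditioned on, so the path is blocked at N1.
Path 3: N2 → N3 → N6 → N7 ← N4
  N7 is a collider here and neither N7 nor any of its descendants is conditioned on, so the collider stays closed — the path is blocked at N7.
Path 4: N2 → N3 → N6 ← N5 ← N4
  N6 is a collider here and neither N6 nor any of its descendants is conditioned on, so the collider stays closed — the path is blocked at N6.
Path 5: N2 → N6 → N7 ← N4
  N7 is a collider here and neither N7 nor any of its descendants is conditioned on, so the collider stays closed — the path is blocked at N7.
Path 6: N2 → N6 ← N5 ← N4
  N6 is a collider here and neither N6 nor any of its descendants is conditioned on, so the collider stays closed — the path is blocked at N6.
All paths are blocked; N2 ⊥ N4 | {N1, N5} holds.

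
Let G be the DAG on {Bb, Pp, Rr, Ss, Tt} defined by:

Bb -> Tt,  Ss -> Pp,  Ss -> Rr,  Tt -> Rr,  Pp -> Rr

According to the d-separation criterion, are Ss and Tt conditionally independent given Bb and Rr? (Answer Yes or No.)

2 paths connect Ss and Tt; each must be blocked for d-separation to hold:
Path 1: Ss → Pp → Rr ← Tt
  Pp is a chain and Pp is not conditioned on; Rr is a collider and Rr is conditioned on, which opens it — no node blocks this path, so it is active.
Path 2: Ss → Rr ← Tt
  Rr is a collider and Rr is conditioned on, which opens it — no node blocks this path, so it is active.
Because an active path exists, Ss and Tt are not d-separated.

No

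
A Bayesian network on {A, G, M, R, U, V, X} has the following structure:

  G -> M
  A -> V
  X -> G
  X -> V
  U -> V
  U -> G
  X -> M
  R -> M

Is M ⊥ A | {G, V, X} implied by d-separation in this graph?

4 paths connect M and A; each must be blocked for d-separation to hold:
  1. M ← X → G ← U → V ← A — X:fork[blocks]; G:collider[open]; U:fork[open]; V:collider[open] ⇒ blocked
  2. M ← X → V ← A — X:fork[blocks]; V:collider[open] ⇒ blocked
  3. M ← G ← X → V ← A — G:chain[blocks]; X:fork[blocks]; V:collider[open] ⇒ blocked
  4. M ← G ← U → V ← A — G:chain[blocks]; U:fork[open]; V:collider[open] ⇒ blocked
All paths are blocked; M ⊥ A | {G, V, X} holds.

Yes — M and A are d-separated given {G, V, X}.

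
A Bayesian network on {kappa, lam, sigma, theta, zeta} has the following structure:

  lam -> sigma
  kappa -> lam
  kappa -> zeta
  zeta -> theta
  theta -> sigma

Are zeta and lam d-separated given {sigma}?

Enumerating the 2 paths from zeta to lam and testing each for blocking by {sigma}:
Path 1: zeta → theta → sigma ← lam
  theta is a chain and theta is not conditioned on; sigma is a collider and sigma is conditioned on, which opens it — no node blocks this path, so it is active.
Path 2: zeta ← kappa → lam
  kappa is a fork and kappa is not conditioned on — no node blocks this path, so it is active.
Because an active path exists, zeta and lam are not d-separated.

No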